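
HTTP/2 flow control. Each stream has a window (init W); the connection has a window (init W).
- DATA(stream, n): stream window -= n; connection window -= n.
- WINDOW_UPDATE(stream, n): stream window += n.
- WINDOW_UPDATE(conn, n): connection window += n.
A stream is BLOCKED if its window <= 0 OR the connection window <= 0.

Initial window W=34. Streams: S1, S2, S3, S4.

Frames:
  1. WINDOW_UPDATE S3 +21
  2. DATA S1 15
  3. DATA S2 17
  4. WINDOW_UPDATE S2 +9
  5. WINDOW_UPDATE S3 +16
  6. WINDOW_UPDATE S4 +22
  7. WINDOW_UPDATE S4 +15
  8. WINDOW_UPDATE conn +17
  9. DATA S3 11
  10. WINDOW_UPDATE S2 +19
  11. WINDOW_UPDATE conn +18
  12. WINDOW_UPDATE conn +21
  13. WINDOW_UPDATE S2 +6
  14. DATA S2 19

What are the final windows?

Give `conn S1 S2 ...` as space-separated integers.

Answer: 28 19 32 60 71

Derivation:
Op 1: conn=34 S1=34 S2=34 S3=55 S4=34 blocked=[]
Op 2: conn=19 S1=19 S2=34 S3=55 S4=34 blocked=[]
Op 3: conn=2 S1=19 S2=17 S3=55 S4=34 blocked=[]
Op 4: conn=2 S1=19 S2=26 S3=55 S4=34 blocked=[]
Op 5: conn=2 S1=19 S2=26 S3=71 S4=34 blocked=[]
Op 6: conn=2 S1=19 S2=26 S3=71 S4=56 blocked=[]
Op 7: conn=2 S1=19 S2=26 S3=71 S4=71 blocked=[]
Op 8: conn=19 S1=19 S2=26 S3=71 S4=71 blocked=[]
Op 9: conn=8 S1=19 S2=26 S3=60 S4=71 blocked=[]
Op 10: conn=8 S1=19 S2=45 S3=60 S4=71 blocked=[]
Op 11: conn=26 S1=19 S2=45 S3=60 S4=71 blocked=[]
Op 12: conn=47 S1=19 S2=45 S3=60 S4=71 blocked=[]
Op 13: conn=47 S1=19 S2=51 S3=60 S4=71 blocked=[]
Op 14: conn=28 S1=19 S2=32 S3=60 S4=71 blocked=[]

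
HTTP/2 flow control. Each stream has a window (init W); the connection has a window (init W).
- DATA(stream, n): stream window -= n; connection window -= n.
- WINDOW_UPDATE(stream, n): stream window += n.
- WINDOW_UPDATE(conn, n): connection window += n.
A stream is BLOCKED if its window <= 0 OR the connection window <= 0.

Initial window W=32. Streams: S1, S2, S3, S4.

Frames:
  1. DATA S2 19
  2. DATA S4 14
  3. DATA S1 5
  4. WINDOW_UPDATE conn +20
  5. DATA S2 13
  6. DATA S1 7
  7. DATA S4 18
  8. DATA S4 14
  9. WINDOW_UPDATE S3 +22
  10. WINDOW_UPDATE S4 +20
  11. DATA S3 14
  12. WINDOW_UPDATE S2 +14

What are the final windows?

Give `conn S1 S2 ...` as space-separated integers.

Op 1: conn=13 S1=32 S2=13 S3=32 S4=32 blocked=[]
Op 2: conn=-1 S1=32 S2=13 S3=32 S4=18 blocked=[1, 2, 3, 4]
Op 3: conn=-6 S1=27 S2=13 S3=32 S4=18 blocked=[1, 2, 3, 4]
Op 4: conn=14 S1=27 S2=13 S3=32 S4=18 blocked=[]
Op 5: conn=1 S1=27 S2=0 S3=32 S4=18 blocked=[2]
Op 6: conn=-6 S1=20 S2=0 S3=32 S4=18 blocked=[1, 2, 3, 4]
Op 7: conn=-24 S1=20 S2=0 S3=32 S4=0 blocked=[1, 2, 3, 4]
Op 8: conn=-38 S1=20 S2=0 S3=32 S4=-14 blocked=[1, 2, 3, 4]
Op 9: conn=-38 S1=20 S2=0 S3=54 S4=-14 blocked=[1, 2, 3, 4]
Op 10: conn=-38 S1=20 S2=0 S3=54 S4=6 blocked=[1, 2, 3, 4]
Op 11: conn=-52 S1=20 S2=0 S3=40 S4=6 blocked=[1, 2, 3, 4]
Op 12: conn=-52 S1=20 S2=14 S3=40 S4=6 blocked=[1, 2, 3, 4]

Answer: -52 20 14 40 6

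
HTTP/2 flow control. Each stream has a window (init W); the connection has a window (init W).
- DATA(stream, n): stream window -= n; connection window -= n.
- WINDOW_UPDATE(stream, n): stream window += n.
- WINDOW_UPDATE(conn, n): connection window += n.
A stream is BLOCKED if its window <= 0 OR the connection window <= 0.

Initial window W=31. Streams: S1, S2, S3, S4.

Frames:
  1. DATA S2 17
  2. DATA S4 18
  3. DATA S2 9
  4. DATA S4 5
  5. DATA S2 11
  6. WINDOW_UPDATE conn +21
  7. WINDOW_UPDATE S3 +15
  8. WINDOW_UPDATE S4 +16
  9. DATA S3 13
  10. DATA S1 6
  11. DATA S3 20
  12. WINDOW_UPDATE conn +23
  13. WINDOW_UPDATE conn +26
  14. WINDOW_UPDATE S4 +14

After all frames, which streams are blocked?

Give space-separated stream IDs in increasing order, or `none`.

Op 1: conn=14 S1=31 S2=14 S3=31 S4=31 blocked=[]
Op 2: conn=-4 S1=31 S2=14 S3=31 S4=13 blocked=[1, 2, 3, 4]
Op 3: conn=-13 S1=31 S2=5 S3=31 S4=13 blocked=[1, 2, 3, 4]
Op 4: conn=-18 S1=31 S2=5 S3=31 S4=8 blocked=[1, 2, 3, 4]
Op 5: conn=-29 S1=31 S2=-6 S3=31 S4=8 blocked=[1, 2, 3, 4]
Op 6: conn=-8 S1=31 S2=-6 S3=31 S4=8 blocked=[1, 2, 3, 4]
Op 7: conn=-8 S1=31 S2=-6 S3=46 S4=8 blocked=[1, 2, 3, 4]
Op 8: conn=-8 S1=31 S2=-6 S3=46 S4=24 blocked=[1, 2, 3, 4]
Op 9: conn=-21 S1=31 S2=-6 S3=33 S4=24 blocked=[1, 2, 3, 4]
Op 10: conn=-27 S1=25 S2=-6 S3=33 S4=24 blocked=[1, 2, 3, 4]
Op 11: conn=-47 S1=25 S2=-6 S3=13 S4=24 blocked=[1, 2, 3, 4]
Op 12: conn=-24 S1=25 S2=-6 S3=13 S4=24 blocked=[1, 2, 3, 4]
Op 13: conn=2 S1=25 S2=-6 S3=13 S4=24 blocked=[2]
Op 14: conn=2 S1=25 S2=-6 S3=13 S4=38 blocked=[2]

Answer: S2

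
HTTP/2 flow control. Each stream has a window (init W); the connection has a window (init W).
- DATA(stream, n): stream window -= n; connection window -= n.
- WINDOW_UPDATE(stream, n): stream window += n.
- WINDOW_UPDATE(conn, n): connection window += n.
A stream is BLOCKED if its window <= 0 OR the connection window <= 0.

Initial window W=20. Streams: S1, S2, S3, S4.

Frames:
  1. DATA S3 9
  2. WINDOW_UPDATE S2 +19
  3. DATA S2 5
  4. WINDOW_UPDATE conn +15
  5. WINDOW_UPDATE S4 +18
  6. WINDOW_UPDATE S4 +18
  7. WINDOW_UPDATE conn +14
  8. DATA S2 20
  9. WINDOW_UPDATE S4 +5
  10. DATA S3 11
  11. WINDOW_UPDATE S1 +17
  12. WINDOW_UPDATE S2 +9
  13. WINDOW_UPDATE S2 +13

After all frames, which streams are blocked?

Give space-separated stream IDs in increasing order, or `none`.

Op 1: conn=11 S1=20 S2=20 S3=11 S4=20 blocked=[]
Op 2: conn=11 S1=20 S2=39 S3=11 S4=20 blocked=[]
Op 3: conn=6 S1=20 S2=34 S3=11 S4=20 blocked=[]
Op 4: conn=21 S1=20 S2=34 S3=11 S4=20 blocked=[]
Op 5: conn=21 S1=20 S2=34 S3=11 S4=38 blocked=[]
Op 6: conn=21 S1=20 S2=34 S3=11 S4=56 blocked=[]
Op 7: conn=35 S1=20 S2=34 S3=11 S4=56 blocked=[]
Op 8: conn=15 S1=20 S2=14 S3=11 S4=56 blocked=[]
Op 9: conn=15 S1=20 S2=14 S3=11 S4=61 blocked=[]
Op 10: conn=4 S1=20 S2=14 S3=0 S4=61 blocked=[3]
Op 11: conn=4 S1=37 S2=14 S3=0 S4=61 blocked=[3]
Op 12: conn=4 S1=37 S2=23 S3=0 S4=61 blocked=[3]
Op 13: conn=4 S1=37 S2=36 S3=0 S4=61 blocked=[3]

Answer: S3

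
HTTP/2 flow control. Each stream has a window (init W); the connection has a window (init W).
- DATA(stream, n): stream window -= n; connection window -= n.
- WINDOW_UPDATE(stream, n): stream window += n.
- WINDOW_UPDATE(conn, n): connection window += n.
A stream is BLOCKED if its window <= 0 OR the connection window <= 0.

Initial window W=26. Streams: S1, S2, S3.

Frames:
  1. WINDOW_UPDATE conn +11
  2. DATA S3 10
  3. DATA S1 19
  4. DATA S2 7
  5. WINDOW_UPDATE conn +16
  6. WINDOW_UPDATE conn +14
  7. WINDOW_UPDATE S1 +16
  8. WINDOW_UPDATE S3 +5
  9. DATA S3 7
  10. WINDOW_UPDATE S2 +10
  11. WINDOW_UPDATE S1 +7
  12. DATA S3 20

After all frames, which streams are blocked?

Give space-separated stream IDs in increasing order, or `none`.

Answer: S3

Derivation:
Op 1: conn=37 S1=26 S2=26 S3=26 blocked=[]
Op 2: conn=27 S1=26 S2=26 S3=16 blocked=[]
Op 3: conn=8 S1=7 S2=26 S3=16 blocked=[]
Op 4: conn=1 S1=7 S2=19 S3=16 blocked=[]
Op 5: conn=17 S1=7 S2=19 S3=16 blocked=[]
Op 6: conn=31 S1=7 S2=19 S3=16 blocked=[]
Op 7: conn=31 S1=23 S2=19 S3=16 blocked=[]
Op 8: conn=31 S1=23 S2=19 S3=21 blocked=[]
Op 9: conn=24 S1=23 S2=19 S3=14 blocked=[]
Op 10: conn=24 S1=23 S2=29 S3=14 blocked=[]
Op 11: conn=24 S1=30 S2=29 S3=14 blocked=[]
Op 12: conn=4 S1=30 S2=29 S3=-6 blocked=[3]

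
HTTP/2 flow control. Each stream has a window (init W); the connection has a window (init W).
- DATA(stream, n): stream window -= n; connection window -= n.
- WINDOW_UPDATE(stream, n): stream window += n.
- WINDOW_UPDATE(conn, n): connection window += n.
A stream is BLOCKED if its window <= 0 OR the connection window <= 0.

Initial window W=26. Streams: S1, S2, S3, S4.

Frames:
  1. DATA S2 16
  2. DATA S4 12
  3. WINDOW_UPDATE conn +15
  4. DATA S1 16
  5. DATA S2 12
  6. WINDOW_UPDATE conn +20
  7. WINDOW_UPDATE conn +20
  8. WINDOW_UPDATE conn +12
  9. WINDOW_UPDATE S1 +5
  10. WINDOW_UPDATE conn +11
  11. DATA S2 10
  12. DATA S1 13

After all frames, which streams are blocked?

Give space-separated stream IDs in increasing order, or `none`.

Op 1: conn=10 S1=26 S2=10 S3=26 S4=26 blocked=[]
Op 2: conn=-2 S1=26 S2=10 S3=26 S4=14 blocked=[1, 2, 3, 4]
Op 3: conn=13 S1=26 S2=10 S3=26 S4=14 blocked=[]
Op 4: conn=-3 S1=10 S2=10 S3=26 S4=14 blocked=[1, 2, 3, 4]
Op 5: conn=-15 S1=10 S2=-2 S3=26 S4=14 blocked=[1, 2, 3, 4]
Op 6: conn=5 S1=10 S2=-2 S3=26 S4=14 blocked=[2]
Op 7: conn=25 S1=10 S2=-2 S3=26 S4=14 blocked=[2]
Op 8: conn=37 S1=10 S2=-2 S3=26 S4=14 blocked=[2]
Op 9: conn=37 S1=15 S2=-2 S3=26 S4=14 blocked=[2]
Op 10: conn=48 S1=15 S2=-2 S3=26 S4=14 blocked=[2]
Op 11: conn=38 S1=15 S2=-12 S3=26 S4=14 blocked=[2]
Op 12: conn=25 S1=2 S2=-12 S3=26 S4=14 blocked=[2]

Answer: S2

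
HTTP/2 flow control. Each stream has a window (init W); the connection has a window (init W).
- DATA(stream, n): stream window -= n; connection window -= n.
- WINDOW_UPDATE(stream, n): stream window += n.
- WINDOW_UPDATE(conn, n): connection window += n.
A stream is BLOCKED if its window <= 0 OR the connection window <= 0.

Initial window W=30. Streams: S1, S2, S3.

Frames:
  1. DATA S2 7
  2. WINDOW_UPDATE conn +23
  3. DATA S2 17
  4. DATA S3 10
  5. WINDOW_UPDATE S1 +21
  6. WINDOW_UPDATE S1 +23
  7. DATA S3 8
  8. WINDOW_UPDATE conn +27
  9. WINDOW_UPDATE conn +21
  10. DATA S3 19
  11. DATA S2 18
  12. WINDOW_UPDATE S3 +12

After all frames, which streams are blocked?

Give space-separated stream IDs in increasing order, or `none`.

Answer: S2

Derivation:
Op 1: conn=23 S1=30 S2=23 S3=30 blocked=[]
Op 2: conn=46 S1=30 S2=23 S3=30 blocked=[]
Op 3: conn=29 S1=30 S2=6 S3=30 blocked=[]
Op 4: conn=19 S1=30 S2=6 S3=20 blocked=[]
Op 5: conn=19 S1=51 S2=6 S3=20 blocked=[]
Op 6: conn=19 S1=74 S2=6 S3=20 blocked=[]
Op 7: conn=11 S1=74 S2=6 S3=12 blocked=[]
Op 8: conn=38 S1=74 S2=6 S3=12 blocked=[]
Op 9: conn=59 S1=74 S2=6 S3=12 blocked=[]
Op 10: conn=40 S1=74 S2=6 S3=-7 blocked=[3]
Op 11: conn=22 S1=74 S2=-12 S3=-7 blocked=[2, 3]
Op 12: conn=22 S1=74 S2=-12 S3=5 blocked=[2]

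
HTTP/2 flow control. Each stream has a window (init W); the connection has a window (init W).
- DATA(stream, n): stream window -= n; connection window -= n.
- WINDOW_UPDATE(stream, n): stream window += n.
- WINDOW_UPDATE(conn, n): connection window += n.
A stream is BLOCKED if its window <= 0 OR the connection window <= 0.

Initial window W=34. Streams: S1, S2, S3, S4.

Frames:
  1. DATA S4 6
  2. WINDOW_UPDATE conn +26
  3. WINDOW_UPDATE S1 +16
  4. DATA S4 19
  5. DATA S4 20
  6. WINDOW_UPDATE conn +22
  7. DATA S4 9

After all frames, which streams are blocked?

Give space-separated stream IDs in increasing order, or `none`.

Op 1: conn=28 S1=34 S2=34 S3=34 S4=28 blocked=[]
Op 2: conn=54 S1=34 S2=34 S3=34 S4=28 blocked=[]
Op 3: conn=54 S1=50 S2=34 S3=34 S4=28 blocked=[]
Op 4: conn=35 S1=50 S2=34 S3=34 S4=9 blocked=[]
Op 5: conn=15 S1=50 S2=34 S3=34 S4=-11 blocked=[4]
Op 6: conn=37 S1=50 S2=34 S3=34 S4=-11 blocked=[4]
Op 7: conn=28 S1=50 S2=34 S3=34 S4=-20 blocked=[4]

Answer: S4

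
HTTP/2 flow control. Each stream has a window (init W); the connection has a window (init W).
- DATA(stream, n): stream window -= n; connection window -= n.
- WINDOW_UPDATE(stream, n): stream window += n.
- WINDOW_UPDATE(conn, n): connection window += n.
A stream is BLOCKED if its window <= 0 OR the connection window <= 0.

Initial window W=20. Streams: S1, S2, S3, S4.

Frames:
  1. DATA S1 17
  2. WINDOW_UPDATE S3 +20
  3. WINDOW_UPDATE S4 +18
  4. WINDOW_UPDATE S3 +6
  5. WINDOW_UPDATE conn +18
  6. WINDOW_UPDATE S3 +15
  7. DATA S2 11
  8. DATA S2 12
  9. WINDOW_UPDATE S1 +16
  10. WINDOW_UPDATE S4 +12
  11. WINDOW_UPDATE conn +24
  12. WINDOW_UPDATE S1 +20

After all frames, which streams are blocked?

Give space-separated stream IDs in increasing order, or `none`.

Op 1: conn=3 S1=3 S2=20 S3=20 S4=20 blocked=[]
Op 2: conn=3 S1=3 S2=20 S3=40 S4=20 blocked=[]
Op 3: conn=3 S1=3 S2=20 S3=40 S4=38 blocked=[]
Op 4: conn=3 S1=3 S2=20 S3=46 S4=38 blocked=[]
Op 5: conn=21 S1=3 S2=20 S3=46 S4=38 blocked=[]
Op 6: conn=21 S1=3 S2=20 S3=61 S4=38 blocked=[]
Op 7: conn=10 S1=3 S2=9 S3=61 S4=38 blocked=[]
Op 8: conn=-2 S1=3 S2=-3 S3=61 S4=38 blocked=[1, 2, 3, 4]
Op 9: conn=-2 S1=19 S2=-3 S3=61 S4=38 blocked=[1, 2, 3, 4]
Op 10: conn=-2 S1=19 S2=-3 S3=61 S4=50 blocked=[1, 2, 3, 4]
Op 11: conn=22 S1=19 S2=-3 S3=61 S4=50 blocked=[2]
Op 12: conn=22 S1=39 S2=-3 S3=61 S4=50 blocked=[2]

Answer: S2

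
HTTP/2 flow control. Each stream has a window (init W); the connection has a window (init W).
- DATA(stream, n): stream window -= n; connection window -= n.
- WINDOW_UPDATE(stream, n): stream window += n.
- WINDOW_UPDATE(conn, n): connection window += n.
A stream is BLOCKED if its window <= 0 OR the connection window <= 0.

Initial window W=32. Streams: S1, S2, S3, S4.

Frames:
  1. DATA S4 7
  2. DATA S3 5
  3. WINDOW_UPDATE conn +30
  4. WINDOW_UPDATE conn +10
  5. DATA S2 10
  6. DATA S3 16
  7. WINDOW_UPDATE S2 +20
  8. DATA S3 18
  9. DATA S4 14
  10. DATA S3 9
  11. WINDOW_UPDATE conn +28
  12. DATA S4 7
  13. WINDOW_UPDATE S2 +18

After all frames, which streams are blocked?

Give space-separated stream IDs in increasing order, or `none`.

Answer: S3

Derivation:
Op 1: conn=25 S1=32 S2=32 S3=32 S4=25 blocked=[]
Op 2: conn=20 S1=32 S2=32 S3=27 S4=25 blocked=[]
Op 3: conn=50 S1=32 S2=32 S3=27 S4=25 blocked=[]
Op 4: conn=60 S1=32 S2=32 S3=27 S4=25 blocked=[]
Op 5: conn=50 S1=32 S2=22 S3=27 S4=25 blocked=[]
Op 6: conn=34 S1=32 S2=22 S3=11 S4=25 blocked=[]
Op 7: conn=34 S1=32 S2=42 S3=11 S4=25 blocked=[]
Op 8: conn=16 S1=32 S2=42 S3=-7 S4=25 blocked=[3]
Op 9: conn=2 S1=32 S2=42 S3=-7 S4=11 blocked=[3]
Op 10: conn=-7 S1=32 S2=42 S3=-16 S4=11 blocked=[1, 2, 3, 4]
Op 11: conn=21 S1=32 S2=42 S3=-16 S4=11 blocked=[3]
Op 12: conn=14 S1=32 S2=42 S3=-16 S4=4 blocked=[3]
Op 13: conn=14 S1=32 S2=60 S3=-16 S4=4 blocked=[3]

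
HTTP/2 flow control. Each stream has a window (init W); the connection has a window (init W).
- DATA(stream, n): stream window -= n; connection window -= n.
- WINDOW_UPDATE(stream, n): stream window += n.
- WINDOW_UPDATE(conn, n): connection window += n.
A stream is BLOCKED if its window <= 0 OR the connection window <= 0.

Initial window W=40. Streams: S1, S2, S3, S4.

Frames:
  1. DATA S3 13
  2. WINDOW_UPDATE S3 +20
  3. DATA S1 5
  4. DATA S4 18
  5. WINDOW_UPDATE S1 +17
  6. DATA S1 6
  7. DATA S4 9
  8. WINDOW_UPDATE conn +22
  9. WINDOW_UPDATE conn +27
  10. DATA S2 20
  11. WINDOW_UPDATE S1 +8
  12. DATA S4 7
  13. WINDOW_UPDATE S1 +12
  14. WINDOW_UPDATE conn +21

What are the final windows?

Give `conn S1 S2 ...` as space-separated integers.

Answer: 32 66 20 47 6

Derivation:
Op 1: conn=27 S1=40 S2=40 S3=27 S4=40 blocked=[]
Op 2: conn=27 S1=40 S2=40 S3=47 S4=40 blocked=[]
Op 3: conn=22 S1=35 S2=40 S3=47 S4=40 blocked=[]
Op 4: conn=4 S1=35 S2=40 S3=47 S4=22 blocked=[]
Op 5: conn=4 S1=52 S2=40 S3=47 S4=22 blocked=[]
Op 6: conn=-2 S1=46 S2=40 S3=47 S4=22 blocked=[1, 2, 3, 4]
Op 7: conn=-11 S1=46 S2=40 S3=47 S4=13 blocked=[1, 2, 3, 4]
Op 8: conn=11 S1=46 S2=40 S3=47 S4=13 blocked=[]
Op 9: conn=38 S1=46 S2=40 S3=47 S4=13 blocked=[]
Op 10: conn=18 S1=46 S2=20 S3=47 S4=13 blocked=[]
Op 11: conn=18 S1=54 S2=20 S3=47 S4=13 blocked=[]
Op 12: conn=11 S1=54 S2=20 S3=47 S4=6 blocked=[]
Op 13: conn=11 S1=66 S2=20 S3=47 S4=6 blocked=[]
Op 14: conn=32 S1=66 S2=20 S3=47 S4=6 blocked=[]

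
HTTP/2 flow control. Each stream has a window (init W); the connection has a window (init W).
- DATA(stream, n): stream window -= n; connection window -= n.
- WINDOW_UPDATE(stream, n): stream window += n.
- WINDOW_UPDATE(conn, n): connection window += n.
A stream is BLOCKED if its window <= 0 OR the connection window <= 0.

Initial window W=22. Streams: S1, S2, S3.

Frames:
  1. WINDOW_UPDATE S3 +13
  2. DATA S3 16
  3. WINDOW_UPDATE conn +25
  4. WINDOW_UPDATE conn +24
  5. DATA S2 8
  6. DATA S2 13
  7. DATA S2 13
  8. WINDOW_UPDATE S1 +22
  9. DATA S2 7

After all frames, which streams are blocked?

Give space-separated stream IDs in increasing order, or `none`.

Op 1: conn=22 S1=22 S2=22 S3=35 blocked=[]
Op 2: conn=6 S1=22 S2=22 S3=19 blocked=[]
Op 3: conn=31 S1=22 S2=22 S3=19 blocked=[]
Op 4: conn=55 S1=22 S2=22 S3=19 blocked=[]
Op 5: conn=47 S1=22 S2=14 S3=19 blocked=[]
Op 6: conn=34 S1=22 S2=1 S3=19 blocked=[]
Op 7: conn=21 S1=22 S2=-12 S3=19 blocked=[2]
Op 8: conn=21 S1=44 S2=-12 S3=19 blocked=[2]
Op 9: conn=14 S1=44 S2=-19 S3=19 blocked=[2]

Answer: S2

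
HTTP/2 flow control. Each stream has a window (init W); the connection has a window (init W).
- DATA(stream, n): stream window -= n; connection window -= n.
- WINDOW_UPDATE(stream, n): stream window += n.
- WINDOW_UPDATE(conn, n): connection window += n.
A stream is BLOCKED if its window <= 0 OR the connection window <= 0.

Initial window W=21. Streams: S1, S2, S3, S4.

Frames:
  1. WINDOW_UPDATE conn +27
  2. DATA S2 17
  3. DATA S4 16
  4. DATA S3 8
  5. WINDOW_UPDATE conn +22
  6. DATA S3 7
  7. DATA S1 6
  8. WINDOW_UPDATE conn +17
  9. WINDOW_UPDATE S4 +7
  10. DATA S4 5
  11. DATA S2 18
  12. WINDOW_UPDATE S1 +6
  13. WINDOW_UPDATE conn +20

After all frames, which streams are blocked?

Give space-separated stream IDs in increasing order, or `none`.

Answer: S2

Derivation:
Op 1: conn=48 S1=21 S2=21 S3=21 S4=21 blocked=[]
Op 2: conn=31 S1=21 S2=4 S3=21 S4=21 blocked=[]
Op 3: conn=15 S1=21 S2=4 S3=21 S4=5 blocked=[]
Op 4: conn=7 S1=21 S2=4 S3=13 S4=5 blocked=[]
Op 5: conn=29 S1=21 S2=4 S3=13 S4=5 blocked=[]
Op 6: conn=22 S1=21 S2=4 S3=6 S4=5 blocked=[]
Op 7: conn=16 S1=15 S2=4 S3=6 S4=5 blocked=[]
Op 8: conn=33 S1=15 S2=4 S3=6 S4=5 blocked=[]
Op 9: conn=33 S1=15 S2=4 S3=6 S4=12 blocked=[]
Op 10: conn=28 S1=15 S2=4 S3=6 S4=7 blocked=[]
Op 11: conn=10 S1=15 S2=-14 S3=6 S4=7 blocked=[2]
Op 12: conn=10 S1=21 S2=-14 S3=6 S4=7 blocked=[2]
Op 13: conn=30 S1=21 S2=-14 S3=6 S4=7 blocked=[2]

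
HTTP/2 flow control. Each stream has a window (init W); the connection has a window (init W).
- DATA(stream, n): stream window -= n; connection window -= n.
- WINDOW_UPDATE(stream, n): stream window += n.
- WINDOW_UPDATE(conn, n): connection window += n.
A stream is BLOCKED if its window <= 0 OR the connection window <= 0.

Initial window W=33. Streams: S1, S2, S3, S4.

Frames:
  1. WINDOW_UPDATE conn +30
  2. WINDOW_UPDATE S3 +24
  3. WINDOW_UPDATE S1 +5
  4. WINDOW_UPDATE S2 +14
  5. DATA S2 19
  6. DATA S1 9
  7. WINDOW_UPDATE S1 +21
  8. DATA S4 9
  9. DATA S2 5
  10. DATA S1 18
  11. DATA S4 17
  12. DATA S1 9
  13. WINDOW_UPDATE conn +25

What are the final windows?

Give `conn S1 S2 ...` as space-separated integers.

Op 1: conn=63 S1=33 S2=33 S3=33 S4=33 blocked=[]
Op 2: conn=63 S1=33 S2=33 S3=57 S4=33 blocked=[]
Op 3: conn=63 S1=38 S2=33 S3=57 S4=33 blocked=[]
Op 4: conn=63 S1=38 S2=47 S3=57 S4=33 blocked=[]
Op 5: conn=44 S1=38 S2=28 S3=57 S4=33 blocked=[]
Op 6: conn=35 S1=29 S2=28 S3=57 S4=33 blocked=[]
Op 7: conn=35 S1=50 S2=28 S3=57 S4=33 blocked=[]
Op 8: conn=26 S1=50 S2=28 S3=57 S4=24 blocked=[]
Op 9: conn=21 S1=50 S2=23 S3=57 S4=24 blocked=[]
Op 10: conn=3 S1=32 S2=23 S3=57 S4=24 blocked=[]
Op 11: conn=-14 S1=32 S2=23 S3=57 S4=7 blocked=[1, 2, 3, 4]
Op 12: conn=-23 S1=23 S2=23 S3=57 S4=7 blocked=[1, 2, 3, 4]
Op 13: conn=2 S1=23 S2=23 S3=57 S4=7 blocked=[]

Answer: 2 23 23 57 7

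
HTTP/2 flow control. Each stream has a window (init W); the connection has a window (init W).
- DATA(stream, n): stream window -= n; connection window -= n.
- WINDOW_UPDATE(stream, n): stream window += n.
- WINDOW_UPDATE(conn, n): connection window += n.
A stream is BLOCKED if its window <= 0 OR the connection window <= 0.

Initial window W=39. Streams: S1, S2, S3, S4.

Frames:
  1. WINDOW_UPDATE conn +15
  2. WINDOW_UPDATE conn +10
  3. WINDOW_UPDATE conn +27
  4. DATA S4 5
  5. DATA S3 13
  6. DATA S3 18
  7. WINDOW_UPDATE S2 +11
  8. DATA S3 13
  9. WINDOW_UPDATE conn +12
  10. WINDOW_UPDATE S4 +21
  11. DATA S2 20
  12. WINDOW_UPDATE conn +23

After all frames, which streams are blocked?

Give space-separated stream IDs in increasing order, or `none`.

Op 1: conn=54 S1=39 S2=39 S3=39 S4=39 blocked=[]
Op 2: conn=64 S1=39 S2=39 S3=39 S4=39 blocked=[]
Op 3: conn=91 S1=39 S2=39 S3=39 S4=39 blocked=[]
Op 4: conn=86 S1=39 S2=39 S3=39 S4=34 blocked=[]
Op 5: conn=73 S1=39 S2=39 S3=26 S4=34 blocked=[]
Op 6: conn=55 S1=39 S2=39 S3=8 S4=34 blocked=[]
Op 7: conn=55 S1=39 S2=50 S3=8 S4=34 blocked=[]
Op 8: conn=42 S1=39 S2=50 S3=-5 S4=34 blocked=[3]
Op 9: conn=54 S1=39 S2=50 S3=-5 S4=34 blocked=[3]
Op 10: conn=54 S1=39 S2=50 S3=-5 S4=55 blocked=[3]
Op 11: conn=34 S1=39 S2=30 S3=-5 S4=55 blocked=[3]
Op 12: conn=57 S1=39 S2=30 S3=-5 S4=55 blocked=[3]

Answer: S3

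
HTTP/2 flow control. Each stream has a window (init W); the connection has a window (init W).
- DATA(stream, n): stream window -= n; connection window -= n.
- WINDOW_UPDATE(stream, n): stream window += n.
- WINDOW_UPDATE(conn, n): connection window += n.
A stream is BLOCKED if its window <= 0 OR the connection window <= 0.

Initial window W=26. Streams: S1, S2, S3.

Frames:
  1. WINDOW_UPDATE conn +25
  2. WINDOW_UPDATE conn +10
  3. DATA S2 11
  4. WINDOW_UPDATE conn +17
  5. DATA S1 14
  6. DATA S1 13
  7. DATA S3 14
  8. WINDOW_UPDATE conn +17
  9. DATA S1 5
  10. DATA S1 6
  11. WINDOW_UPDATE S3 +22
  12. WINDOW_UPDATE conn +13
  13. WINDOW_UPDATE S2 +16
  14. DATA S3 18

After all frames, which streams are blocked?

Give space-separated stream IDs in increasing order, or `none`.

Answer: S1

Derivation:
Op 1: conn=51 S1=26 S2=26 S3=26 blocked=[]
Op 2: conn=61 S1=26 S2=26 S3=26 blocked=[]
Op 3: conn=50 S1=26 S2=15 S3=26 blocked=[]
Op 4: conn=67 S1=26 S2=15 S3=26 blocked=[]
Op 5: conn=53 S1=12 S2=15 S3=26 blocked=[]
Op 6: conn=40 S1=-1 S2=15 S3=26 blocked=[1]
Op 7: conn=26 S1=-1 S2=15 S3=12 blocked=[1]
Op 8: conn=43 S1=-1 S2=15 S3=12 blocked=[1]
Op 9: conn=38 S1=-6 S2=15 S3=12 blocked=[1]
Op 10: conn=32 S1=-12 S2=15 S3=12 blocked=[1]
Op 11: conn=32 S1=-12 S2=15 S3=34 blocked=[1]
Op 12: conn=45 S1=-12 S2=15 S3=34 blocked=[1]
Op 13: conn=45 S1=-12 S2=31 S3=34 blocked=[1]
Op 14: conn=27 S1=-12 S2=31 S3=16 blocked=[1]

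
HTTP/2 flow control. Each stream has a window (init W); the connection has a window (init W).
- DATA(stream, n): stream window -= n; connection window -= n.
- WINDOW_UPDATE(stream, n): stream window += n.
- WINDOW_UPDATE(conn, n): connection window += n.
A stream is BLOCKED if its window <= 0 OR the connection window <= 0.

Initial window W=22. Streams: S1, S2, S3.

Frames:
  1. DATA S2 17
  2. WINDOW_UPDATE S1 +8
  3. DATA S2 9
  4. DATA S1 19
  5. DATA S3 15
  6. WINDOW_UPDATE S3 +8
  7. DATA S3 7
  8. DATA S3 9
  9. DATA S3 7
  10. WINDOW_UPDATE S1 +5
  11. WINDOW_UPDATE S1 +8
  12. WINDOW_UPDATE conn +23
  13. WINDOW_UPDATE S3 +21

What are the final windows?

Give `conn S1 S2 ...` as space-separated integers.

Op 1: conn=5 S1=22 S2=5 S3=22 blocked=[]
Op 2: conn=5 S1=30 S2=5 S3=22 blocked=[]
Op 3: conn=-4 S1=30 S2=-4 S3=22 blocked=[1, 2, 3]
Op 4: conn=-23 S1=11 S2=-4 S3=22 blocked=[1, 2, 3]
Op 5: conn=-38 S1=11 S2=-4 S3=7 blocked=[1, 2, 3]
Op 6: conn=-38 S1=11 S2=-4 S3=15 blocked=[1, 2, 3]
Op 7: conn=-45 S1=11 S2=-4 S3=8 blocked=[1, 2, 3]
Op 8: conn=-54 S1=11 S2=-4 S3=-1 blocked=[1, 2, 3]
Op 9: conn=-61 S1=11 S2=-4 S3=-8 blocked=[1, 2, 3]
Op 10: conn=-61 S1=16 S2=-4 S3=-8 blocked=[1, 2, 3]
Op 11: conn=-61 S1=24 S2=-4 S3=-8 blocked=[1, 2, 3]
Op 12: conn=-38 S1=24 S2=-4 S3=-8 blocked=[1, 2, 3]
Op 13: conn=-38 S1=24 S2=-4 S3=13 blocked=[1, 2, 3]

Answer: -38 24 -4 13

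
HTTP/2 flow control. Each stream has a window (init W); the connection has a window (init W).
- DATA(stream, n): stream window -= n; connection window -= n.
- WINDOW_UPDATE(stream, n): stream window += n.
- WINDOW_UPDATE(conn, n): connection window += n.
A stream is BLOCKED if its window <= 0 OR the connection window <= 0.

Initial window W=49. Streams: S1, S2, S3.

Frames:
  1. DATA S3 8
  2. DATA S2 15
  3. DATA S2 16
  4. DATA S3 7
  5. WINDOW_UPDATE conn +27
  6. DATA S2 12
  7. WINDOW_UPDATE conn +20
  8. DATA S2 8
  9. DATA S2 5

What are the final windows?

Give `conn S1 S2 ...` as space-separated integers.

Answer: 25 49 -7 34

Derivation:
Op 1: conn=41 S1=49 S2=49 S3=41 blocked=[]
Op 2: conn=26 S1=49 S2=34 S3=41 blocked=[]
Op 3: conn=10 S1=49 S2=18 S3=41 blocked=[]
Op 4: conn=3 S1=49 S2=18 S3=34 blocked=[]
Op 5: conn=30 S1=49 S2=18 S3=34 blocked=[]
Op 6: conn=18 S1=49 S2=6 S3=34 blocked=[]
Op 7: conn=38 S1=49 S2=6 S3=34 blocked=[]
Op 8: conn=30 S1=49 S2=-2 S3=34 blocked=[2]
Op 9: conn=25 S1=49 S2=-7 S3=34 blocked=[2]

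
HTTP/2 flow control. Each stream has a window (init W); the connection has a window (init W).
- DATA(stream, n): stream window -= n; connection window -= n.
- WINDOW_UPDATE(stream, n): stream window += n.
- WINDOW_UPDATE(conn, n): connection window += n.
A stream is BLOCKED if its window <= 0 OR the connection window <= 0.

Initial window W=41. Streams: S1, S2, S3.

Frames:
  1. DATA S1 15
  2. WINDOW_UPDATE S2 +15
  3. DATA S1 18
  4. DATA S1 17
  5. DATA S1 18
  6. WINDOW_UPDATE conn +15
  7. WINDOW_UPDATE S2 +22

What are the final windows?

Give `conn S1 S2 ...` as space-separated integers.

Answer: -12 -27 78 41

Derivation:
Op 1: conn=26 S1=26 S2=41 S3=41 blocked=[]
Op 2: conn=26 S1=26 S2=56 S3=41 blocked=[]
Op 3: conn=8 S1=8 S2=56 S3=41 blocked=[]
Op 4: conn=-9 S1=-9 S2=56 S3=41 blocked=[1, 2, 3]
Op 5: conn=-27 S1=-27 S2=56 S3=41 blocked=[1, 2, 3]
Op 6: conn=-12 S1=-27 S2=56 S3=41 blocked=[1, 2, 3]
Op 7: conn=-12 S1=-27 S2=78 S3=41 blocked=[1, 2, 3]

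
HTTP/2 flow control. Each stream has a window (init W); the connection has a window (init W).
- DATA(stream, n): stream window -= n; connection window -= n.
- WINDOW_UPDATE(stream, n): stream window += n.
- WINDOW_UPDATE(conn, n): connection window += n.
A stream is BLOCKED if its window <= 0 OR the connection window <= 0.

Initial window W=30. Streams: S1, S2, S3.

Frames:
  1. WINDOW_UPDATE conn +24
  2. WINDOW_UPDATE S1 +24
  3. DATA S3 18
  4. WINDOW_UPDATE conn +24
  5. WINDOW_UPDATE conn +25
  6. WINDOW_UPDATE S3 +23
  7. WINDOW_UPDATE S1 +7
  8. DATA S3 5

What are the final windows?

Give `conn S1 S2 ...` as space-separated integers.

Op 1: conn=54 S1=30 S2=30 S3=30 blocked=[]
Op 2: conn=54 S1=54 S2=30 S3=30 blocked=[]
Op 3: conn=36 S1=54 S2=30 S3=12 blocked=[]
Op 4: conn=60 S1=54 S2=30 S3=12 blocked=[]
Op 5: conn=85 S1=54 S2=30 S3=12 blocked=[]
Op 6: conn=85 S1=54 S2=30 S3=35 blocked=[]
Op 7: conn=85 S1=61 S2=30 S3=35 blocked=[]
Op 8: conn=80 S1=61 S2=30 S3=30 blocked=[]

Answer: 80 61 30 30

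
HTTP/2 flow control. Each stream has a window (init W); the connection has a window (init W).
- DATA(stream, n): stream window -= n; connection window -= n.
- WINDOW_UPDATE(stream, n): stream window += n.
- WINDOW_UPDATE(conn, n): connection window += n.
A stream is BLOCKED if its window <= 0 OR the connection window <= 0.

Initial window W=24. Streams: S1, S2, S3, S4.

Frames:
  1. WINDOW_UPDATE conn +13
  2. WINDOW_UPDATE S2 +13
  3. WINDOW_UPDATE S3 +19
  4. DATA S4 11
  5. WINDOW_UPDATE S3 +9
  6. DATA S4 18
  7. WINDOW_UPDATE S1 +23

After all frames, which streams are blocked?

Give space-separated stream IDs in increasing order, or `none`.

Answer: S4

Derivation:
Op 1: conn=37 S1=24 S2=24 S3=24 S4=24 blocked=[]
Op 2: conn=37 S1=24 S2=37 S3=24 S4=24 blocked=[]
Op 3: conn=37 S1=24 S2=37 S3=43 S4=24 blocked=[]
Op 4: conn=26 S1=24 S2=37 S3=43 S4=13 blocked=[]
Op 5: conn=26 S1=24 S2=37 S3=52 S4=13 blocked=[]
Op 6: conn=8 S1=24 S2=37 S3=52 S4=-5 blocked=[4]
Op 7: conn=8 S1=47 S2=37 S3=52 S4=-5 blocked=[4]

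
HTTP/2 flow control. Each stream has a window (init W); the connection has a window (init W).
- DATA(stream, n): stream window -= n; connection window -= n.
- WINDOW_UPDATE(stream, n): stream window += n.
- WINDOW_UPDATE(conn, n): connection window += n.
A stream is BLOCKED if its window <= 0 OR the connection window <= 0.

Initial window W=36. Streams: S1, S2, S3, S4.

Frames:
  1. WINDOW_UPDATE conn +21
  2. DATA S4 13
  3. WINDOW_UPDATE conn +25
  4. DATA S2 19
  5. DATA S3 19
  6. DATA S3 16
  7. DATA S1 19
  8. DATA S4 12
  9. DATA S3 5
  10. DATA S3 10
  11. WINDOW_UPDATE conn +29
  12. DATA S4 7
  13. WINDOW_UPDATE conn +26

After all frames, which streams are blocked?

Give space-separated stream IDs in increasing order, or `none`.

Answer: S3

Derivation:
Op 1: conn=57 S1=36 S2=36 S3=36 S4=36 blocked=[]
Op 2: conn=44 S1=36 S2=36 S3=36 S4=23 blocked=[]
Op 3: conn=69 S1=36 S2=36 S3=36 S4=23 blocked=[]
Op 4: conn=50 S1=36 S2=17 S3=36 S4=23 blocked=[]
Op 5: conn=31 S1=36 S2=17 S3=17 S4=23 blocked=[]
Op 6: conn=15 S1=36 S2=17 S3=1 S4=23 blocked=[]
Op 7: conn=-4 S1=17 S2=17 S3=1 S4=23 blocked=[1, 2, 3, 4]
Op 8: conn=-16 S1=17 S2=17 S3=1 S4=11 blocked=[1, 2, 3, 4]
Op 9: conn=-21 S1=17 S2=17 S3=-4 S4=11 blocked=[1, 2, 3, 4]
Op 10: conn=-31 S1=17 S2=17 S3=-14 S4=11 blocked=[1, 2, 3, 4]
Op 11: conn=-2 S1=17 S2=17 S3=-14 S4=11 blocked=[1, 2, 3, 4]
Op 12: conn=-9 S1=17 S2=17 S3=-14 S4=4 blocked=[1, 2, 3, 4]
Op 13: conn=17 S1=17 S2=17 S3=-14 S4=4 blocked=[3]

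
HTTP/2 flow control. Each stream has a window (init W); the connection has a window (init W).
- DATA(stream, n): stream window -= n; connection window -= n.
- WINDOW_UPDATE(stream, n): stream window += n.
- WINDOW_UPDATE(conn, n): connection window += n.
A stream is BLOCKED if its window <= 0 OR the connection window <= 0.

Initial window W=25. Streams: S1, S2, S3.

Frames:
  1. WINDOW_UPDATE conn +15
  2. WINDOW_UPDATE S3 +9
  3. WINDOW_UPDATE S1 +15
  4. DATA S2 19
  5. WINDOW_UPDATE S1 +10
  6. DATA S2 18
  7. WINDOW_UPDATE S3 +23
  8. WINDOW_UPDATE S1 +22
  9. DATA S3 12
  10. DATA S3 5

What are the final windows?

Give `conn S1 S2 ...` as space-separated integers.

Op 1: conn=40 S1=25 S2=25 S3=25 blocked=[]
Op 2: conn=40 S1=25 S2=25 S3=34 blocked=[]
Op 3: conn=40 S1=40 S2=25 S3=34 blocked=[]
Op 4: conn=21 S1=40 S2=6 S3=34 blocked=[]
Op 5: conn=21 S1=50 S2=6 S3=34 blocked=[]
Op 6: conn=3 S1=50 S2=-12 S3=34 blocked=[2]
Op 7: conn=3 S1=50 S2=-12 S3=57 blocked=[2]
Op 8: conn=3 S1=72 S2=-12 S3=57 blocked=[2]
Op 9: conn=-9 S1=72 S2=-12 S3=45 blocked=[1, 2, 3]
Op 10: conn=-14 S1=72 S2=-12 S3=40 blocked=[1, 2, 3]

Answer: -14 72 -12 40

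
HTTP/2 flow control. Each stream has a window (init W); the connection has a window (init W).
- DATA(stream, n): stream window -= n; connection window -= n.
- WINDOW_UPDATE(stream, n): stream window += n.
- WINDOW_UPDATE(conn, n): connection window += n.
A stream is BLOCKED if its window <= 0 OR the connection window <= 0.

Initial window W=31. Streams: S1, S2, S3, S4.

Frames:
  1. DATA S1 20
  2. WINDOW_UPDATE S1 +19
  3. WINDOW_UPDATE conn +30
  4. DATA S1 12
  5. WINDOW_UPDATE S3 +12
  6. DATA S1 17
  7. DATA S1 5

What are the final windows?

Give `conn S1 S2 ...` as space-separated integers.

Op 1: conn=11 S1=11 S2=31 S3=31 S4=31 blocked=[]
Op 2: conn=11 S1=30 S2=31 S3=31 S4=31 blocked=[]
Op 3: conn=41 S1=30 S2=31 S3=31 S4=31 blocked=[]
Op 4: conn=29 S1=18 S2=31 S3=31 S4=31 blocked=[]
Op 5: conn=29 S1=18 S2=31 S3=43 S4=31 blocked=[]
Op 6: conn=12 S1=1 S2=31 S3=43 S4=31 blocked=[]
Op 7: conn=7 S1=-4 S2=31 S3=43 S4=31 blocked=[1]

Answer: 7 -4 31 43 31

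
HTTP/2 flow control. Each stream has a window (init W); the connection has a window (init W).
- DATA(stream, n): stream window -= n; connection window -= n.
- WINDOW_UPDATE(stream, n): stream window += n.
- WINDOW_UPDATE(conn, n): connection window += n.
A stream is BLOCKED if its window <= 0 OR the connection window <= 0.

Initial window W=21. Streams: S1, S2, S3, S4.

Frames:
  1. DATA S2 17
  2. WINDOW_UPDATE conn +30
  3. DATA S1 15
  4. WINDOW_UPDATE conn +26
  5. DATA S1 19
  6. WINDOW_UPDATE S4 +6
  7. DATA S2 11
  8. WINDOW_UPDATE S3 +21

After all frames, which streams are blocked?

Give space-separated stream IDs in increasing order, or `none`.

Answer: S1 S2

Derivation:
Op 1: conn=4 S1=21 S2=4 S3=21 S4=21 blocked=[]
Op 2: conn=34 S1=21 S2=4 S3=21 S4=21 blocked=[]
Op 3: conn=19 S1=6 S2=4 S3=21 S4=21 blocked=[]
Op 4: conn=45 S1=6 S2=4 S3=21 S4=21 blocked=[]
Op 5: conn=26 S1=-13 S2=4 S3=21 S4=21 blocked=[1]
Op 6: conn=26 S1=-13 S2=4 S3=21 S4=27 blocked=[1]
Op 7: conn=15 S1=-13 S2=-7 S3=21 S4=27 blocked=[1, 2]
Op 8: conn=15 S1=-13 S2=-7 S3=42 S4=27 blocked=[1, 2]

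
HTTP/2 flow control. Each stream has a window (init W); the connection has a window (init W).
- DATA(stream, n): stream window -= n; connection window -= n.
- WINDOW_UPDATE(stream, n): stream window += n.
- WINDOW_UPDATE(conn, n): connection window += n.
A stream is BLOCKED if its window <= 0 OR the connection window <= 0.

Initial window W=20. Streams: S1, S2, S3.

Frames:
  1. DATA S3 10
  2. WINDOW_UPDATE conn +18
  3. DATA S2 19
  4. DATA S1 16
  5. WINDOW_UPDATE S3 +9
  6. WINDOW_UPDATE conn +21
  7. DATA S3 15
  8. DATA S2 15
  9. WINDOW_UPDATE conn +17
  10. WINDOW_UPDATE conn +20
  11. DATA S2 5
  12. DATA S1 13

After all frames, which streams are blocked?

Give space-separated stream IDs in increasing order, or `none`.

Answer: S1 S2

Derivation:
Op 1: conn=10 S1=20 S2=20 S3=10 blocked=[]
Op 2: conn=28 S1=20 S2=20 S3=10 blocked=[]
Op 3: conn=9 S1=20 S2=1 S3=10 blocked=[]
Op 4: conn=-7 S1=4 S2=1 S3=10 blocked=[1, 2, 3]
Op 5: conn=-7 S1=4 S2=1 S3=19 blocked=[1, 2, 3]
Op 6: conn=14 S1=4 S2=1 S3=19 blocked=[]
Op 7: conn=-1 S1=4 S2=1 S3=4 blocked=[1, 2, 3]
Op 8: conn=-16 S1=4 S2=-14 S3=4 blocked=[1, 2, 3]
Op 9: conn=1 S1=4 S2=-14 S3=4 blocked=[2]
Op 10: conn=21 S1=4 S2=-14 S3=4 blocked=[2]
Op 11: conn=16 S1=4 S2=-19 S3=4 blocked=[2]
Op 12: conn=3 S1=-9 S2=-19 S3=4 blocked=[1, 2]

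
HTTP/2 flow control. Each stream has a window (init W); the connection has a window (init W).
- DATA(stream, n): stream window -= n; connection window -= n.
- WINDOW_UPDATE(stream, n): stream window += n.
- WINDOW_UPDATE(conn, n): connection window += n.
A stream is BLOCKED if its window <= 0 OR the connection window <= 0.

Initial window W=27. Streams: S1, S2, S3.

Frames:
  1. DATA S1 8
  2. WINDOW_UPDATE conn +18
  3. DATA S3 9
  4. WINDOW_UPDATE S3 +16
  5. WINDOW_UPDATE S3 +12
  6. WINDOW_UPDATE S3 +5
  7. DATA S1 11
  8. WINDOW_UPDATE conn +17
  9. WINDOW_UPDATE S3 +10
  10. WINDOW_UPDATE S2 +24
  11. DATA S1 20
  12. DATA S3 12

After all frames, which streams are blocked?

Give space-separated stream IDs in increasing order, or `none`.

Op 1: conn=19 S1=19 S2=27 S3=27 blocked=[]
Op 2: conn=37 S1=19 S2=27 S3=27 blocked=[]
Op 3: conn=28 S1=19 S2=27 S3=18 blocked=[]
Op 4: conn=28 S1=19 S2=27 S3=34 blocked=[]
Op 5: conn=28 S1=19 S2=27 S3=46 blocked=[]
Op 6: conn=28 S1=19 S2=27 S3=51 blocked=[]
Op 7: conn=17 S1=8 S2=27 S3=51 blocked=[]
Op 8: conn=34 S1=8 S2=27 S3=51 blocked=[]
Op 9: conn=34 S1=8 S2=27 S3=61 blocked=[]
Op 10: conn=34 S1=8 S2=51 S3=61 blocked=[]
Op 11: conn=14 S1=-12 S2=51 S3=61 blocked=[1]
Op 12: conn=2 S1=-12 S2=51 S3=49 blocked=[1]

Answer: S1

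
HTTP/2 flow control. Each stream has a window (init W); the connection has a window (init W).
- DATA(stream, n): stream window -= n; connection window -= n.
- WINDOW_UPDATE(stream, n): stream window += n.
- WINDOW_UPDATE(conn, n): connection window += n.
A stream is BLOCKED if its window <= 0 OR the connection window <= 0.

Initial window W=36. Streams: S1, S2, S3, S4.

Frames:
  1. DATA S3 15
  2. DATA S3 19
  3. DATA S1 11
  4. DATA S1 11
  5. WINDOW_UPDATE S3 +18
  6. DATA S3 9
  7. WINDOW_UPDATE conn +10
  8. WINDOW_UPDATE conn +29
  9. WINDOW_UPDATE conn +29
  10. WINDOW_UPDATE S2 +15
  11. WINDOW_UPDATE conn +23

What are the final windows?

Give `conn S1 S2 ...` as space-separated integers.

Op 1: conn=21 S1=36 S2=36 S3=21 S4=36 blocked=[]
Op 2: conn=2 S1=36 S2=36 S3=2 S4=36 blocked=[]
Op 3: conn=-9 S1=25 S2=36 S3=2 S4=36 blocked=[1, 2, 3, 4]
Op 4: conn=-20 S1=14 S2=36 S3=2 S4=36 blocked=[1, 2, 3, 4]
Op 5: conn=-20 S1=14 S2=36 S3=20 S4=36 blocked=[1, 2, 3, 4]
Op 6: conn=-29 S1=14 S2=36 S3=11 S4=36 blocked=[1, 2, 3, 4]
Op 7: conn=-19 S1=14 S2=36 S3=11 S4=36 blocked=[1, 2, 3, 4]
Op 8: conn=10 S1=14 S2=36 S3=11 S4=36 blocked=[]
Op 9: conn=39 S1=14 S2=36 S3=11 S4=36 blocked=[]
Op 10: conn=39 S1=14 S2=51 S3=11 S4=36 blocked=[]
Op 11: conn=62 S1=14 S2=51 S3=11 S4=36 blocked=[]

Answer: 62 14 51 11 36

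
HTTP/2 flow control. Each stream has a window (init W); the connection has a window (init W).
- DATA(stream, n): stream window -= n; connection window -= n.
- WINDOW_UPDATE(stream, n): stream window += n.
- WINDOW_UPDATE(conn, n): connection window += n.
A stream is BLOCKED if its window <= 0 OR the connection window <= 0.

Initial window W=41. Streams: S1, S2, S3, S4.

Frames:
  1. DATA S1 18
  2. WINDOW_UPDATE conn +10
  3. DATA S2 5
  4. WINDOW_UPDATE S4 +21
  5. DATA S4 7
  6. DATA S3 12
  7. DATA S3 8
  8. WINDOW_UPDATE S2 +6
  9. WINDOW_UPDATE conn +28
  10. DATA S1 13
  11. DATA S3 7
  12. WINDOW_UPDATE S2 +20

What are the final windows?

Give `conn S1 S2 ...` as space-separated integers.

Op 1: conn=23 S1=23 S2=41 S3=41 S4=41 blocked=[]
Op 2: conn=33 S1=23 S2=41 S3=41 S4=41 blocked=[]
Op 3: conn=28 S1=23 S2=36 S3=41 S4=41 blocked=[]
Op 4: conn=28 S1=23 S2=36 S3=41 S4=62 blocked=[]
Op 5: conn=21 S1=23 S2=36 S3=41 S4=55 blocked=[]
Op 6: conn=9 S1=23 S2=36 S3=29 S4=55 blocked=[]
Op 7: conn=1 S1=23 S2=36 S3=21 S4=55 blocked=[]
Op 8: conn=1 S1=23 S2=42 S3=21 S4=55 blocked=[]
Op 9: conn=29 S1=23 S2=42 S3=21 S4=55 blocked=[]
Op 10: conn=16 S1=10 S2=42 S3=21 S4=55 blocked=[]
Op 11: conn=9 S1=10 S2=42 S3=14 S4=55 blocked=[]
Op 12: conn=9 S1=10 S2=62 S3=14 S4=55 blocked=[]

Answer: 9 10 62 14 55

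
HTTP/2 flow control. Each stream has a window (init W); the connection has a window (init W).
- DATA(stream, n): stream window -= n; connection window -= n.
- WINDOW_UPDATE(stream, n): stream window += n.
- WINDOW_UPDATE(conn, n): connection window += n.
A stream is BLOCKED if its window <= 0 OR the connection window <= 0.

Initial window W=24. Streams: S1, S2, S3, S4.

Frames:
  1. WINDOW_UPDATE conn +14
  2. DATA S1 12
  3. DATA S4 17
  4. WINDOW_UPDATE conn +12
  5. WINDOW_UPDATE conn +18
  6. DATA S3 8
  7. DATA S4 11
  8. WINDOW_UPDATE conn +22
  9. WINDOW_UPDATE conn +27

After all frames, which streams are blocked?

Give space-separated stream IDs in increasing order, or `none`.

Answer: S4

Derivation:
Op 1: conn=38 S1=24 S2=24 S3=24 S4=24 blocked=[]
Op 2: conn=26 S1=12 S2=24 S3=24 S4=24 blocked=[]
Op 3: conn=9 S1=12 S2=24 S3=24 S4=7 blocked=[]
Op 4: conn=21 S1=12 S2=24 S3=24 S4=7 blocked=[]
Op 5: conn=39 S1=12 S2=24 S3=24 S4=7 blocked=[]
Op 6: conn=31 S1=12 S2=24 S3=16 S4=7 blocked=[]
Op 7: conn=20 S1=12 S2=24 S3=16 S4=-4 blocked=[4]
Op 8: conn=42 S1=12 S2=24 S3=16 S4=-4 blocked=[4]
Op 9: conn=69 S1=12 S2=24 S3=16 S4=-4 blocked=[4]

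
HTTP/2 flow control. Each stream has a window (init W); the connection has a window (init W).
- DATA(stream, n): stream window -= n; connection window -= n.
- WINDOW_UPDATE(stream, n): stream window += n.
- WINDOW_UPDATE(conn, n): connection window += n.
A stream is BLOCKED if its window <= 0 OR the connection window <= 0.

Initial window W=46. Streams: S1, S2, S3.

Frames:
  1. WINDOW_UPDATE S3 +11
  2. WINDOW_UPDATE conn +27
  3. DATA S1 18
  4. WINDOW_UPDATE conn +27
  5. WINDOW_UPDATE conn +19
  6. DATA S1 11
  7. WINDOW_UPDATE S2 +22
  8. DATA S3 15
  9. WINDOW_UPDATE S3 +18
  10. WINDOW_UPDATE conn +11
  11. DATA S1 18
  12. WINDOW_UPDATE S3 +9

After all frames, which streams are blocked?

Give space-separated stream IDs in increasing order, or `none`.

Answer: S1

Derivation:
Op 1: conn=46 S1=46 S2=46 S3=57 blocked=[]
Op 2: conn=73 S1=46 S2=46 S3=57 blocked=[]
Op 3: conn=55 S1=28 S2=46 S3=57 blocked=[]
Op 4: conn=82 S1=28 S2=46 S3=57 blocked=[]
Op 5: conn=101 S1=28 S2=46 S3=57 blocked=[]
Op 6: conn=90 S1=17 S2=46 S3=57 blocked=[]
Op 7: conn=90 S1=17 S2=68 S3=57 blocked=[]
Op 8: conn=75 S1=17 S2=68 S3=42 blocked=[]
Op 9: conn=75 S1=17 S2=68 S3=60 blocked=[]
Op 10: conn=86 S1=17 S2=68 S3=60 blocked=[]
Op 11: conn=68 S1=-1 S2=68 S3=60 blocked=[1]
Op 12: conn=68 S1=-1 S2=68 S3=69 blocked=[1]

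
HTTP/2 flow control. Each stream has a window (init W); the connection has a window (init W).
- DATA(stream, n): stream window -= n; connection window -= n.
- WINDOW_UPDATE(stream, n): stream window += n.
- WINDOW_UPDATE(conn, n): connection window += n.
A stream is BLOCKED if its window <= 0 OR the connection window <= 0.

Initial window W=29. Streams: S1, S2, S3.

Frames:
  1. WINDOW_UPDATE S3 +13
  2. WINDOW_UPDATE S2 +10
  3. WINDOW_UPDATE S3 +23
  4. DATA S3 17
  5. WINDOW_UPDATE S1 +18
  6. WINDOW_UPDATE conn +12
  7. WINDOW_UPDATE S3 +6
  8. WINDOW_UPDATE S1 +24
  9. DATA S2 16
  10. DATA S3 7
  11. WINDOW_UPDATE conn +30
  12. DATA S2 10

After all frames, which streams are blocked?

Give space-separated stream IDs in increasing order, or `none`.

Answer: none

Derivation:
Op 1: conn=29 S1=29 S2=29 S3=42 blocked=[]
Op 2: conn=29 S1=29 S2=39 S3=42 blocked=[]
Op 3: conn=29 S1=29 S2=39 S3=65 blocked=[]
Op 4: conn=12 S1=29 S2=39 S3=48 blocked=[]
Op 5: conn=12 S1=47 S2=39 S3=48 blocked=[]
Op 6: conn=24 S1=47 S2=39 S3=48 blocked=[]
Op 7: conn=24 S1=47 S2=39 S3=54 blocked=[]
Op 8: conn=24 S1=71 S2=39 S3=54 blocked=[]
Op 9: conn=8 S1=71 S2=23 S3=54 blocked=[]
Op 10: conn=1 S1=71 S2=23 S3=47 blocked=[]
Op 11: conn=31 S1=71 S2=23 S3=47 blocked=[]
Op 12: conn=21 S1=71 S2=13 S3=47 blocked=[]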